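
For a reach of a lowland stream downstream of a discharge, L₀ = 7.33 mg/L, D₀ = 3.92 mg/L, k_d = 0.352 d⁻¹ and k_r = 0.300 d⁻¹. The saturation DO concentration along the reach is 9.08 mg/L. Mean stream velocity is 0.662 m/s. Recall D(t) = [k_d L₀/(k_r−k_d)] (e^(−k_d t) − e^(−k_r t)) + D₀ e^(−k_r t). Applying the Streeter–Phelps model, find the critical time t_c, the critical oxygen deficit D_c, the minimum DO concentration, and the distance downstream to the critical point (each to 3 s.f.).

With k_r/k_d = 0.8523 and 1 − D₀(k_r−k_d)/(k_d L₀) = 1.079,
t_c = ln(0.8523 × 1.079) / (0.300 − 0.352) = ln(0.9196) / -0.05200 = -0.08381/-0.05200 = 1.612 d.
D_c = (k_d/k_r) L₀ e^(−k_d t_c) = (0.352/0.300) × 7.33 × e^(−0.352×1.612) = 1.173 × 7.33 × 0.5670 = 4.877 mg/L.
Minimum DO = C_s − D_c = 9.08 − 4.877 = 4.203 mg/L.
x_c = v t_c = 0.662 m/s × 1.612 d × 86400 s/d = 92190 m ≈ 92.2 km.

t_c ≈ 1.61 d; D_c ≈ 4.88 mg/L; min DO ≈ 4.20 mg/L; x_c ≈ 92.2 km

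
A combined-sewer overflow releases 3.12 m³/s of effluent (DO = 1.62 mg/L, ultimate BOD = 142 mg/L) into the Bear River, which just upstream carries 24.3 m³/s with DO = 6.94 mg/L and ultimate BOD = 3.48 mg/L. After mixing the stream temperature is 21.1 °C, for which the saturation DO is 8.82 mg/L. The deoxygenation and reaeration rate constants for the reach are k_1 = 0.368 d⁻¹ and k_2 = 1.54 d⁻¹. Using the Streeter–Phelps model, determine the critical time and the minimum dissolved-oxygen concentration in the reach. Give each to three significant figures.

Mixed DO = (24.3×6.94 + 3.12×1.62)/(24.3+3.12) = 173.7/27.42 = 6.335 mg/L.
Mixed L₀ = (24.3×3.48 + 3.12×142)/(27.42) = 527.6/27.42 = 19.24 mg/L.
Initial deficit D₀ = C_s − DO₀ = 8.82 − 6.335 = 2.485 mg/L.
t_c = (1/1.172) ln[(1.54/0.368)(1 − 2.485×1.172/(0.368×19.24))] = 0.8532 × ln(2.463) = 0.7692 d.
D_c = (0.368/1.54) × 19.24 × e^(−0.368×0.7692) = 0.2390 × 19.24 × 0.7535 = 3.464 mg/L.
Minimum DO = 8.82 − 3.464 = 5.356 mg/L.

t_c ≈ 0.769 d; minimum DO ≈ 5.36 mg/L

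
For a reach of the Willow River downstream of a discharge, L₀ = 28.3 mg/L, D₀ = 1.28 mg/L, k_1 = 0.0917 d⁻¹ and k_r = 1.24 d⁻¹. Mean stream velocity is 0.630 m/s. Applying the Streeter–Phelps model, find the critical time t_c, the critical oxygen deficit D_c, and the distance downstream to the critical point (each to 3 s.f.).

t_c ≈ 1.54 d; D_c ≈ 1.82 mg/L; x_c ≈ 83.8 km

t_c = [1/(k_r−k_1)] ln[(k_r/k_1)(1 − D₀(k_r−k_1)/(k_1 L₀))]
= [1/(1.24−0.0917)] ln[(1.24/0.0917)(1 − 1.28×1.148/(0.0917×28.3))]
= (1/1.148) ln[13.52 × 0.4336] = 0.8709 × ln(5.864) = 0.8709 × 1.769 = 1.540 d.
D_c = (k_1/k_r) L₀ e^(−k_1 t_c) = (0.0917/1.24) × 28.3 × e^(−0.0917×1.540) = 0.07395 × 28.3 × 0.8683 = 1.817 mg/L.
x_c = v t_c = 0.630 m/s × 1.540 d × 86400 s/d = 83840 m ≈ 83.8 km.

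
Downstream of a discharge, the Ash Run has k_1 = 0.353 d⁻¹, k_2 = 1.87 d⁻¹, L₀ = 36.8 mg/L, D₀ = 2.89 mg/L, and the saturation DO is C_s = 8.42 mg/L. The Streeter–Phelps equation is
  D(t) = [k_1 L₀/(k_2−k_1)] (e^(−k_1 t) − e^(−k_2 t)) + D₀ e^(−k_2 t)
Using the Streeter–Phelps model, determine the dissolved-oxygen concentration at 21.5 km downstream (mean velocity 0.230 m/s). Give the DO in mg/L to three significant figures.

DO ≈ 3.33 mg/L

Travel time t = x/v = 21.5 km / (0.230 m/s) = 21500 m / 0.230 m/s = 93480 s = 1.082 d.
k_1 L₀/(k_2−k_1) = 0.353×36.8/(1.87−0.353) = 12.99/1.517 = 8.563 mg/L.
e^(−k_1 t) = e^(−0.353×1.082) = 0.6826; e^(−k_2 t) = e^(−1.87×1.082) = 0.1322.
D = 8.563 × (0.6826 − 0.1322) + 2.89 × 0.1322 = 4.712 + 0.3822 = 5.095 mg/L.
DO = C_s − D = 8.42 − 5.095 = 3.325 mg/L.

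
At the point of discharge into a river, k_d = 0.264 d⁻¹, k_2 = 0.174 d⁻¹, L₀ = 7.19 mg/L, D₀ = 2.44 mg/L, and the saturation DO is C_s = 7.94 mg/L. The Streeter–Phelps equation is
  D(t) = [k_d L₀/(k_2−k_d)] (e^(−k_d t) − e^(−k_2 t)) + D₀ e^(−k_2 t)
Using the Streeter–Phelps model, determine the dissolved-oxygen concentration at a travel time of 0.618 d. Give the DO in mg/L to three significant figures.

k_d L₀/(k_2−k_d) = 0.264×7.19/(0.174−0.264) = 1.898/-0.09000 = -21.09 mg/L.
e^(−k_d t) = e^(−0.264×0.6180) = 0.8495; e^(−k_2 t) = e^(−0.174×0.6180) = 0.8980.
D = -21.09 × (0.8495 − 0.8980) + 2.44 × 0.8980 = 1.025 + 2.191 = 3.216 mg/L.
DO = C_s − D = 7.94 − 3.216 = 4.724 mg/L.

DO ≈ 4.72 mg/L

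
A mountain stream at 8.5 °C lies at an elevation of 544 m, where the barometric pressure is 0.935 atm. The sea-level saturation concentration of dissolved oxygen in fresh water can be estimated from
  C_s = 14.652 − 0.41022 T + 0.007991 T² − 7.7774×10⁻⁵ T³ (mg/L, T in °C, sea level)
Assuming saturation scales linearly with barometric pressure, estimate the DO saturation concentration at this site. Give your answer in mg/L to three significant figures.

At sea level: C_s = 14.652 − 0.41022×8.5 + 0.007991×8.5² − 7.7774×10⁻⁵×8.5³ = 11.69 mg/L.
Pressure correction: C_s' = 11.69 × 0.935 = 10.93 mg/L.

C_s ≈ 10.9 mg/L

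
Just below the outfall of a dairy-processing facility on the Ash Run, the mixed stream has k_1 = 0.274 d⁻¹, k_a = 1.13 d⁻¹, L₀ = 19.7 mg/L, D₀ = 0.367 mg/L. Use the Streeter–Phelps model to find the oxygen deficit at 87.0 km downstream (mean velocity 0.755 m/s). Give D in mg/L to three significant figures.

D ≈ 3.06 mg/L

Travel time t = x/v = 87.0 km / (0.755 m/s) = 87000 m / 0.755 m/s = 115200 s = 1.334 d.
k_1 L₀/(k_a−k_1) = 0.274×19.7/(1.13−0.274) = 5.398/0.8560 = 6.306 mg/L.
e^(−k_1 t) = e^(−0.274×1.334) = 0.6939; e^(−k_a t) = e^(−1.13×1.334) = 0.2216.
D = 6.306 × (0.6939 − 0.2216) + 0.367 × 0.2216 = 2.979 + 0.08131 = 3.060 mg/L.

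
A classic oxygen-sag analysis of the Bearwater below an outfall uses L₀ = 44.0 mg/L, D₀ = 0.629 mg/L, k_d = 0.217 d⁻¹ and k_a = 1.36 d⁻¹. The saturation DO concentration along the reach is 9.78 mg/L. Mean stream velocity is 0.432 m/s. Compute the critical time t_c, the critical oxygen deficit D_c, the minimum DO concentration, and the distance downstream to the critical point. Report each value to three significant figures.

t_c = [1/(k_a−k_d)] ln[(k_a/k_d)(1 − D₀(k_a−k_d)/(k_d L₀))]
= [1/(1.36−0.217)] ln[(1.36/0.217)(1 − 0.629×1.143/(0.217×44.0))]
= (1/1.143) ln[6.267 × 0.9247] = 0.8749 × ln(5.795) = 0.8749 × 1.757 = 1.537 d.
D_c = (k_d/k_a) L₀ e^(−k_d t_c) = (0.217/1.36) × 44.0 × e^(−0.217×1.537) = 0.1596 × 44.0 × 0.7164 = 5.029 mg/L.
Minimum DO = C_s − D_c = 9.78 − 5.029 = 4.751 mg/L.
x_c = v t_c = 0.432 m/s × 1.537 d × 86400 s/d = 57380 m ≈ 57.4 km.

t_c ≈ 1.54 d; D_c ≈ 5.03 mg/L; min DO ≈ 4.75 mg/L; x_c ≈ 57.4 km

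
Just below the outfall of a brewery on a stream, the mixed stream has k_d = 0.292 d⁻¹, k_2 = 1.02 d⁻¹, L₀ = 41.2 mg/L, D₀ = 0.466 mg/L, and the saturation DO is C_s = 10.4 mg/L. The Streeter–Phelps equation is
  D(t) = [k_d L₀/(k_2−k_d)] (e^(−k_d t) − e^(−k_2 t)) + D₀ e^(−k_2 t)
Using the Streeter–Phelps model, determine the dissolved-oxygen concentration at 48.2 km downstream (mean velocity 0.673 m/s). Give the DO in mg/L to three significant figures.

DO ≈ 4.32 mg/L

Travel time t = x/v = 48.2 km / (0.673 m/s) = 48200 m / 0.673 m/s = 71620 s = 0.8289 d.
k_d L₀/(k_2−k_d) = 0.292×41.2/(1.02−0.292) = 12.03/0.7280 = 16.53 mg/L.
e^(−k_d t) = e^(−0.292×0.8289) = 0.7850; e^(−k_2 t) = e^(−1.02×0.8289) = 0.4293.
D = 16.53 × (0.7850 − 0.4293) + 0.466 × 0.4293 = 5.878 + 0.2001 = 6.078 mg/L.
DO = C_s − D = 10.4 − 6.078 = 4.322 mg/L.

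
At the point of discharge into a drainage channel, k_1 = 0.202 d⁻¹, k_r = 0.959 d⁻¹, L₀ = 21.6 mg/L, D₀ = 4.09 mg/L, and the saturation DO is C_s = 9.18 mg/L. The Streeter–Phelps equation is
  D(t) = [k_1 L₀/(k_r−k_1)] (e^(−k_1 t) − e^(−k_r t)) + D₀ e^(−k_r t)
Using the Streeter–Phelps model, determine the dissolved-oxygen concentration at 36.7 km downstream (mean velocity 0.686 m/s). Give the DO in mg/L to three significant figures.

Travel time t = x/v = 36.7 km / (0.686 m/s) = 36700 m / 0.686 m/s = 53500 s = 0.6192 d.
k_1 L₀/(k_r−k_1) = 0.202×21.6/(0.959−0.202) = 4.363/0.7570 = 5.764 mg/L.
e^(−k_1 t) = e^(−0.202×0.6192) = 0.8824; e^(−k_r t) = e^(−0.959×0.6192) = 0.5522.
D = 5.764 × (0.8824 − 0.5522) + 4.09 × 0.5522 = 1.903 + 2.259 = 4.162 mg/L.
DO = C_s − D = 9.18 − 4.162 = 5.018 mg/L.

DO ≈ 5.02 mg/L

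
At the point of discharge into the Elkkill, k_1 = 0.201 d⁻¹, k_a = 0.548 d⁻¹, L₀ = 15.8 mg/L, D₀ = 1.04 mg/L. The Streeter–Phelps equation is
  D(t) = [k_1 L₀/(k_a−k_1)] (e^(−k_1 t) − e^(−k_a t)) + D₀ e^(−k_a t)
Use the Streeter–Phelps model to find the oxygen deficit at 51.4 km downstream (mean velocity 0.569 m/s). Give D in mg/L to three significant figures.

D ≈ 2.84 mg/L

Travel time t = x/v = 51.4 km / (0.569 m/s) = 51400 m / 0.569 m/s = 90330 s = 1.046 d.
k_1 L₀/(k_a−k_1) = 0.201×15.8/(0.548−0.201) = 3.176/0.3470 = 9.152 mg/L.
e^(−k_1 t) = e^(−0.201×1.046) = 0.8105; e^(−k_a t) = e^(−0.548×1.046) = 0.5639.
D = 9.152 × (0.8105 − 0.5639) + 1.04 × 0.5639 = 2.257 + 0.5864 = 2.843 mg/L.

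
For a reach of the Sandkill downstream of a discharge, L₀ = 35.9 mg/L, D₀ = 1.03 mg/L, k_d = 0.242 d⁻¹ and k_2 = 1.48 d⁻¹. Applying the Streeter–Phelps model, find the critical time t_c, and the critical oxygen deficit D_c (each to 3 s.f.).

With k_2/k_d = 6.116 and 1 − D₀(k_2−k_d)/(k_d L₀) = 0.8532,
t_c = ln(6.116 × 0.8532) / (1.48 − 0.242) = ln(5.218) / 1.238 = 1.652/1.238 = 1.335 d.
D_c = (k_d/k_2) L₀ e^(−k_d t_c) = (0.242/1.48) × 35.9 × e^(−0.242×1.335) = 0.1635 × 35.9 × 0.7240 = 4.250 mg/L.

t_c ≈ 1.33 d; D_c ≈ 4.25 mg/L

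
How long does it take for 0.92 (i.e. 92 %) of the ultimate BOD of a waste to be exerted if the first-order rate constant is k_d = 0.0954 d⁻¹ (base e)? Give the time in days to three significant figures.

y/L₀ = 1 − e^(−k_d t) = 0.92 ⇒ e^(−k_d t) = 0.0800
t = −ln(0.0800) / 0.0954 = 2.526 / 0.0954 = 26.48 d.

t ≈ 26.5 d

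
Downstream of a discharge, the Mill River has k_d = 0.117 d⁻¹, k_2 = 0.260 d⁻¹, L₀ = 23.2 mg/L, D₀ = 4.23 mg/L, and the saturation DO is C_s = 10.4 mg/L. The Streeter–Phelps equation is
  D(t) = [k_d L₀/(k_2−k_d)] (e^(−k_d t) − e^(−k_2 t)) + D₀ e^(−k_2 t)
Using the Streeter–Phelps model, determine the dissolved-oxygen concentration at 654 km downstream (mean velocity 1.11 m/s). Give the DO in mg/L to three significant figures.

DO ≈ 4.36 mg/L

Travel time t = x/v = 654 km / (1.11 m/s) = 654000 m / 1.11 m/s = 589200 s = 6.819 d.
k_d L₀/(k_2−k_d) = 0.117×23.2/(0.260−0.117) = 2.714/0.1430 = 18.98 mg/L.
e^(−k_d t) = e^(−0.117×6.819) = 0.4503; e^(−k_2 t) = e^(−0.260×6.819) = 0.1698.
D = 18.98 × (0.4503 − 0.1698) + 4.23 × 0.1698 = 5.324 + 0.7183 = 6.042 mg/L.
DO = C_s − D = 10.4 − 6.042 = 4.358 mg/L.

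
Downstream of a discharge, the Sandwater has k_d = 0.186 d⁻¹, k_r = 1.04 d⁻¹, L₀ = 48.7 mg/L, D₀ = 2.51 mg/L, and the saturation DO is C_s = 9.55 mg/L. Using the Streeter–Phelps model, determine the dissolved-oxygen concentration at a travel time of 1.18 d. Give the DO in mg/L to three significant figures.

DO ≈ 3.41 mg/L

k_d L₀/(k_r−k_d) = 0.186×48.7/(1.04−0.186) = 9.058/0.8540 = 10.61 mg/L.
e^(−k_d t) = e^(−0.186×1.180) = 0.8029; e^(−k_r t) = e^(−1.04×1.180) = 0.2931.
D = 10.61 × (0.8029 − 0.2931) + 2.51 × 0.2931 = 5.408 + 0.7357 = 6.143 mg/L.
DO = C_s − D = 9.55 − 6.143 = 3.407 mg/L.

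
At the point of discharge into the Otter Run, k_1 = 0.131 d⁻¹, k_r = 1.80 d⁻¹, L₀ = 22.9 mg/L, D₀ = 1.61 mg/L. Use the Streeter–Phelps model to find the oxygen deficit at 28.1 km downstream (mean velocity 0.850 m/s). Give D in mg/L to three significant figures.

D ≈ 1.62 mg/L

Travel time t = x/v = 28.1 km / (0.850 m/s) = 28100 m / 0.850 m/s = 33060 s = 0.3826 d.
k_1 L₀/(k_r−k_1) = 0.131×22.9/(1.80−0.131) = 3.000/1.669 = 1.797 mg/L.
e^(−k_1 t) = e^(−0.131×0.3826) = 0.9511; e^(−k_r t) = e^(−1.80×0.3826) = 0.5022.
D = 1.797 × (0.9511 − 0.5022) + 1.61 × 0.5022 = 0.8069 + 0.8086 = 1.615 mg/L.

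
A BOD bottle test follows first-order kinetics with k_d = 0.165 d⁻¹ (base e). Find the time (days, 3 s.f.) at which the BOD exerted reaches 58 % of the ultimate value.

t ≈ 5.26 d

y/L₀ = 1 − e^(−k_d t) = 0.58 ⇒ e^(−k_d t) = 0.420
t = −ln(0.420) / 0.165 = 0.8675 / 0.165 = 5.258 d.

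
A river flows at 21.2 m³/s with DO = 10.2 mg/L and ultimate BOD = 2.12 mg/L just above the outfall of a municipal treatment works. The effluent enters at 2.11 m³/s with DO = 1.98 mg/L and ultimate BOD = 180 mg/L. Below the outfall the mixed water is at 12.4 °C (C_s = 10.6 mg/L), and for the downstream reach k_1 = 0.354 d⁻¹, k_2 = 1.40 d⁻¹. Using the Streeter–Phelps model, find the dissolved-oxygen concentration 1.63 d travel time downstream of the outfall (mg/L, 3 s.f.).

DO ≈ 7.65 mg/L

Mixed DO = (21.2×10.2 + 2.11×1.98)/(21.2+2.11) = 220.4/23.31 = 9.456 mg/L.
Mixed L₀ = (21.2×2.12 + 2.11×180)/(23.31) = 424.7/23.31 = 18.22 mg/L.
Initial deficit D₀ = C_s − DO₀ = 10.6 − 9.456 = 1.144 mg/L.
D(1.63) = [0.354×18.22/(1.40−0.354)](e^(−0.354×1.63) − e^(−1.40×1.63)) + 1.144 e^(−1.40×1.63)
= 6.167 × (0.5616 − 0.1021) + 1.144 × 0.1021 = 2.950 mg/L.
DO = 10.6 − 2.950 = 7.650 mg/L.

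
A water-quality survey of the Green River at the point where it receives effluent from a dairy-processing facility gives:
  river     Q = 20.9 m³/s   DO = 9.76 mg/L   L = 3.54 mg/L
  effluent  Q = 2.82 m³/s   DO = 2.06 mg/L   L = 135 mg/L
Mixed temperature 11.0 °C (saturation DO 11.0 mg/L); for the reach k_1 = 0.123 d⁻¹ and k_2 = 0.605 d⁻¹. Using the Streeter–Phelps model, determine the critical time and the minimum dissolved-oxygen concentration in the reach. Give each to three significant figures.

Mixed DO = (20.9×9.76 + 2.82×2.06)/(20.9+2.82) = 209.8/23.72 = 8.845 mg/L.
Mixed L₀ = (20.9×3.54 + 2.82×135)/(23.72) = 454.7/23.72 = 19.17 mg/L.
Initial deficit D₀ = C_s − DO₀ = 11.0 − 8.845 = 2.155 mg/L.
t_c = (1/0.4820) ln[(0.605/0.123)(1 − 2.155×0.4820/(0.123×19.17))] = 2.075 × ln(2.751) = 2.100 d.
D_c = (0.123/0.605) × 19.17 × e^(−0.123×2.100) = 0.2033 × 19.17 × 0.7724 = 3.010 mg/L.
Minimum DO = 11.0 − 3.010 = 7.990 mg/L.

t_c ≈ 2.10 d; minimum DO ≈ 7.99 mg/L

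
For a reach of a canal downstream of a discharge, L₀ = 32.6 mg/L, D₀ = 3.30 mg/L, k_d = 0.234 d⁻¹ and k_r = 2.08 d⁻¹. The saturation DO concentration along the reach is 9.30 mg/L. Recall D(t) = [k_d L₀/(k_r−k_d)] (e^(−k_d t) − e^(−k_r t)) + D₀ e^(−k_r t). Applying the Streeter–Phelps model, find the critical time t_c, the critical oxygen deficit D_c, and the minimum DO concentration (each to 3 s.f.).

With k_r/k_d = 8.889 and 1 − D₀(k_r−k_d)/(k_d L₀) = 0.2014,
t_c = ln(8.889 × 0.2014) / (2.08 − 0.234) = ln(1.791) / 1.846 = 0.5825/1.846 = 0.3155 d.
L(t_c) = L₀ e^(−k_d t_c) = 32.6 × 0.9288 = 30.28 mg/L, and at the critical point k_r D_c = k_d L, so D_c = (0.234/2.08) × 30.28 = 3.406 mg/L.
Minimum DO = C_s − D_c = 9.30 − 3.406 = 5.894 mg/L.

t_c ≈ 0.316 d; D_c ≈ 3.41 mg/L; min DO ≈ 5.89 mg/L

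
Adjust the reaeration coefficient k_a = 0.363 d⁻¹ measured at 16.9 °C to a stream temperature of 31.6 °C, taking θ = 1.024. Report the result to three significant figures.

k_a(T₂) = k_a(T₁) · θ^(T₂−T₁) = 0.363 × 1.024^(31.6−16.9)
= 0.363 × 1.024^14.7 = 0.363 × 1.417 = 0.5144 d⁻¹.

k_a ≈ 0.514 d⁻¹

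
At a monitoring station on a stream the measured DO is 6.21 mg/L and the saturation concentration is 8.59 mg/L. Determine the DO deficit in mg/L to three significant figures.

D = C_s − C = 8.59 − 6.21 = 2.38 mg/L.

D ≈ 2.38 mg/L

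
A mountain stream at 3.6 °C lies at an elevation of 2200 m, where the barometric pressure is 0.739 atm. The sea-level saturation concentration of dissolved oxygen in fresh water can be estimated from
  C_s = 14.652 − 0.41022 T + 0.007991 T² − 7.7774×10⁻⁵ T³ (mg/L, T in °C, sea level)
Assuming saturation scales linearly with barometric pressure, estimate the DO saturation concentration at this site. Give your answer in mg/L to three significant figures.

At sea level: C_s = 14.652 − 0.41022×3.6 + 0.007991×3.6² − 7.7774×10⁻⁵×3.6³ = 13.28 mg/L.
Pressure correction: C_s' = 13.28 × 0.739 = 9.810 mg/L.

C_s ≈ 9.81 mg/L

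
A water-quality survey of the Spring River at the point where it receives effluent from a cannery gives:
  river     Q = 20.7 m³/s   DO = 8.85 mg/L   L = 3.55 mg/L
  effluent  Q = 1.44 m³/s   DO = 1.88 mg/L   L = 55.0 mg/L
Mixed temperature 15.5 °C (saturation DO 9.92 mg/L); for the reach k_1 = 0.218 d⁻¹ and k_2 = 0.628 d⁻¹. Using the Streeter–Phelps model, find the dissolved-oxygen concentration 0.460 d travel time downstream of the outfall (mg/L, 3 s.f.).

Mixed DO = (20.7×8.85 + 1.44×1.88)/(20.7+1.44) = 185.9/22.14 = 8.397 mg/L.
Mixed L₀ = (20.7×3.55 + 1.44×55.0)/(22.14) = 152.7/22.14 = 6.896 mg/L.
Initial deficit D₀ = C_s − DO₀ = 9.92 − 8.397 = 1.523 mg/L.
D(0.460) = [0.218×6.896/(0.628−0.218)](e^(−0.218×0.460) − e^(−0.628×0.460)) + 1.523 e^(−0.628×0.460)
= 3.667 × (0.9046 − 0.7491) + 1.523 × 0.7491 = 1.711 mg/L.
DO = 9.92 − 1.711 = 8.209 mg/L.

DO ≈ 8.21 mg/L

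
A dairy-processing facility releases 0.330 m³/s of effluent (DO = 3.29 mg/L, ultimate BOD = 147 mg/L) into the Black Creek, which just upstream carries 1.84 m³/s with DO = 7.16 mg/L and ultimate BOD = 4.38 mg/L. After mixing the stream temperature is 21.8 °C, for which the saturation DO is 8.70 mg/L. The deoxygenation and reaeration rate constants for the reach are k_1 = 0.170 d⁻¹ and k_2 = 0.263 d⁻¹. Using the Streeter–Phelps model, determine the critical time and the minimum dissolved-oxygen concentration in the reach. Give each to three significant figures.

t_c ≈ 4.20 d; minimum DO ≈ 0.450 mg/L

Mixed DO = (1.84×7.16 + 0.330×3.29)/(1.84+0.330) = 14.26/2.170 = 6.571 mg/L.
Mixed L₀ = (1.84×4.38 + 0.330×147)/(2.170) = 56.57/2.170 = 26.07 mg/L.
Initial deficit D₀ = C_s − DO₀ = 8.70 − 6.571 = 2.129 mg/L.
t_c = (1/0.09300) ln[(0.263/0.170)(1 − 2.129×0.09300/(0.170×26.07))] = 10.75 × ln(1.478) = 4.201 d.
D_c = (0.170/0.263) × 26.07 × e^(−0.170×4.201) = 0.6464 × 26.07 × 0.4896 = 8.250 mg/L.
Minimum DO = 8.70 − 8.250 = 0.4495 mg/L.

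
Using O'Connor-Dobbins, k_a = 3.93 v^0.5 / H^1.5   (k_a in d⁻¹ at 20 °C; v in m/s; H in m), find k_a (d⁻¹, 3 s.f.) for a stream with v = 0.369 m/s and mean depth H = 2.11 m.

k_a = 3.93 × 0.369^0.5 / 2.11^1.5 = 3.93 × 0.6075 / 3.065 = 0.7789 d⁻¹.

k_a ≈ 0.779 d⁻¹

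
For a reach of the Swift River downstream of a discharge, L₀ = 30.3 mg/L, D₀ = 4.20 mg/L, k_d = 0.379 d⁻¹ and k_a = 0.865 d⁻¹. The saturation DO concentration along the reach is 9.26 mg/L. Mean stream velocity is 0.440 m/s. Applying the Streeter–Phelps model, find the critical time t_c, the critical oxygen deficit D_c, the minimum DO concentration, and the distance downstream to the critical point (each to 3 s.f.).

t_c = [1/(k_a−k_d)] ln[(k_a/k_d)(1 − D₀(k_a−k_d)/(k_d L₀))]
= [1/(0.865−0.379)] ln[(0.865/0.379)(1 − 4.20×0.4860/(0.379×30.3))]
= (1/0.4860) ln[2.282 × 0.8223] = 2.058 × ln(1.877) = 2.058 × 0.6295 = 1.295 d.
L(t_c) = L₀ e^(−k_d t_c) = 30.3 × 0.6121 = 18.55 mg/L, and at the critical point k_a D_c = k_d L, so D_c = (0.379/0.865) × 18.55 = 8.126 mg/L.
Minimum DO = C_s − D_c = 9.26 − 8.126 = 1.134 mg/L.
x_c = v t_c = 0.440 m/s × 1.295 d × 86400 s/d = 49240 m ≈ 49.2 km.

t_c ≈ 1.30 d; D_c ≈ 8.13 mg/L; min DO ≈ 1.13 mg/L; x_c ≈ 49.2 km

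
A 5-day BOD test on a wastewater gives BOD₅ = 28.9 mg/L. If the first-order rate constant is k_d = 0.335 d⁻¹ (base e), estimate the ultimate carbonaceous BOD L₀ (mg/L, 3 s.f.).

BOD₅ = L₀(1 − e^(−5k_d)) ⇒ L₀ = BOD₅ / (1 − e^(−5×0.335))
= 28.9 / (1 − 0.1873) = 28.9 / 0.8127 = 35.56 mg/L.

L₀ ≈ 35.6 mg/L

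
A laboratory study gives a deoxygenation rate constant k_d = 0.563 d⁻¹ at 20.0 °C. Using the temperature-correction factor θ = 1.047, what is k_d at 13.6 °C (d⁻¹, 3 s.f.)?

k_d(T₂) = k_d(T₁) · θ^(T₂−T₁) = 0.563 × 1.047^(13.6−20.0)
= 0.563 × 1.047^-6.40 = 0.563 × 0.7453 = 0.4196 d⁻¹.

k_d ≈ 0.420 d⁻¹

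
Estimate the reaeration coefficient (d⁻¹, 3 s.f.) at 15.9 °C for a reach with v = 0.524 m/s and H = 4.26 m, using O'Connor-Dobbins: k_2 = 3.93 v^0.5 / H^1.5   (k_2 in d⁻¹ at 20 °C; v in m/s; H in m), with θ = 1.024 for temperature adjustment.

k_2 ≈ 0.294 d⁻¹

k_2(20) = 3.93 × 0.524^0.5 / 4.26^1.5 = 3.93 × 0.7239 / 8.793 = 0.3236 d⁻¹.
k_2(15.9) = 0.3236 × 1.024^(15.9−20) = 0.3236 × 0.9073 = 0.2936 d⁻¹.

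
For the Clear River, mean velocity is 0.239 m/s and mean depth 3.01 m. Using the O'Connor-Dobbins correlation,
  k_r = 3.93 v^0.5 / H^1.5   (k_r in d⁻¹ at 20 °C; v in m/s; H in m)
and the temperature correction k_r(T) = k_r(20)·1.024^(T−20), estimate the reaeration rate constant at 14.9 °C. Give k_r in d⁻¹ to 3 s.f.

k_r ≈ 0.326 d⁻¹

k_r(20) = 3.93 × 0.239^0.5 / 3.01^1.5 = 3.93 × 0.4889 / 5.222 = 0.3679 d⁻¹.
k_r(14.9) = 0.3679 × 1.024^(14.9−20) = 0.3679 × 0.8861 = 0.3260 d⁻¹.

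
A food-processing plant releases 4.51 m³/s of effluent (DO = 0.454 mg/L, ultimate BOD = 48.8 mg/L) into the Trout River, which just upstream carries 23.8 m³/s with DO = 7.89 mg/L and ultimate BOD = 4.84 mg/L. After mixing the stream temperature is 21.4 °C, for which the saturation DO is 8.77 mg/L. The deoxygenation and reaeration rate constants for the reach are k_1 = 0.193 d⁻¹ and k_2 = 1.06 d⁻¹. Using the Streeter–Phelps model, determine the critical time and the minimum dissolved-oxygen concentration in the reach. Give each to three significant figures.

Mixed DO = (23.8×7.89 + 4.51×0.454)/(23.8+4.51) = 189.8/28.31 = 6.705 mg/L.
Mixed L₀ = (23.8×4.84 + 4.51×48.8)/(28.31) = 335.3/28.31 = 11.84 mg/L.
Initial deficit D₀ = C_s − DO₀ = 8.77 − 6.705 = 2.065 mg/L.
t_c = (1/0.8670) ln[(1.06/0.193)(1 − 2.065×0.8670/(0.193×11.84))] = 1.153 × ln(1.191) = 0.2017 d.
D_c = (0.193/1.06) × 11.84 × e^(−0.193×0.2017) = 0.1821 × 11.84 × 0.9618 = 2.074 mg/L.
Minimum DO = 8.77 − 2.074 = 6.696 mg/L.

t_c ≈ 0.202 d; minimum DO ≈ 6.70 mg/L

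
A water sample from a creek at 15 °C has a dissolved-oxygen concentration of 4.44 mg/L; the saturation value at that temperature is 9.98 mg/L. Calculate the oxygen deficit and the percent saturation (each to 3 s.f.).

D ≈ 5.54 mg/L; 44.5 % saturation

D = C_s − C = 9.98 − 4.44 = 5.54 mg/L.
% saturation = 4.44/9.98 × 100 = 44.5 %.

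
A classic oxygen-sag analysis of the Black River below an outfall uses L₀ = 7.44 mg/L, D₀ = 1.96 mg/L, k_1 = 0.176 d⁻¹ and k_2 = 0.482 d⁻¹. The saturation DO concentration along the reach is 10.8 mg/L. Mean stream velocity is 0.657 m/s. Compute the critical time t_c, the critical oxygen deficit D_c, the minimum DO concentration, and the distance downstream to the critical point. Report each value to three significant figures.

With k_2/k_1 = 2.739 and 1 − D₀(k_2−k_1)/(k_1 L₀) = 0.5420,
t_c = ln(2.739 × 0.5420) / (0.482 − 0.176) = ln(1.484) / 0.3060 = 0.3949/0.3060 = 1.291 d.
L(t_c) = L₀ e^(−k_1 t_c) = 7.44 × 0.7968 = 5.928 mg/L, and at the critical point k_2 D_c = k_1 L, so D_c = (0.176/0.482) × 5.928 = 2.165 mg/L.
Minimum DO = C_s − D_c = 10.8 − 2.165 = 8.635 mg/L.
x_c = v t_c = 0.657 m/s × 1.291 d × 86400 s/d = 73260 m ≈ 73.3 km.

t_c ≈ 1.29 d; D_c ≈ 2.16 mg/L; min DO ≈ 8.64 mg/L; x_c ≈ 73.3 km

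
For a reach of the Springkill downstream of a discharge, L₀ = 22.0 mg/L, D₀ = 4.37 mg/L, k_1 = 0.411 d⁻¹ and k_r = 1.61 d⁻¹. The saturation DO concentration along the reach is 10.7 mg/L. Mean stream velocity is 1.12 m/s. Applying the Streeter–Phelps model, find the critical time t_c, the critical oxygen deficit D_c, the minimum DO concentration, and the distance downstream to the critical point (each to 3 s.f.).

t_c ≈ 0.416 d; D_c ≈ 4.73 mg/L; min DO ≈ 5.97 mg/L; x_c ≈ 40.3 km

t_c = [1/(k_r−k_1)] ln[(k_r/k_1)(1 − D₀(k_r−k_1)/(k_1 L₀))]
= [1/(1.61−0.411)] ln[(1.61/0.411)(1 − 4.37×1.199/(0.411×22.0))]
= (1/1.199) ln[3.917 × 0.4205] = 0.8340 × ln(1.647) = 0.8340 × 0.4991 = 0.4163 d.
D_c = (k_1/k_r) L₀ e^(−k_1 t_c) = (0.411/1.61) × 22.0 × e^(−0.411×0.4163) = 0.2553 × 22.0 × 0.8427 = 4.733 mg/L.
Minimum DO = C_s − D_c = 10.7 − 4.733 = 5.967 mg/L.
x_c = v t_c = 1.12 m/s × 0.4163 d × 86400 s/d = 40280 m ≈ 40.3 km.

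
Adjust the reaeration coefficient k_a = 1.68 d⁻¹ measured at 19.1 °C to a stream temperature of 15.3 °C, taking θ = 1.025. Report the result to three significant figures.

k_a ≈ 1.53 d⁻¹

k_a(T₂) = k_a(T₁) · θ^(T₂−T₁) = 1.68 × 1.025^(15.3−19.1)
= 1.68 × 1.025^-3.80 = 1.68 × 0.9104 = 1.530 d⁻¹.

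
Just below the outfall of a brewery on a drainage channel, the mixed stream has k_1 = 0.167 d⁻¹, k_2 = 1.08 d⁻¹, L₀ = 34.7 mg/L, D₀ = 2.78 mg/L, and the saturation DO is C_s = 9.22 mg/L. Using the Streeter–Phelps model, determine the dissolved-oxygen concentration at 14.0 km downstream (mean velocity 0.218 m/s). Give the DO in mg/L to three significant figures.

DO ≈ 5.21 mg/L

Travel time t = x/v = 14.0 km / (0.218 m/s) = 14000 m / 0.218 m/s = 64220 s = 0.7433 d.
k_1 L₀/(k_2−k_1) = 0.167×34.7/(1.08−0.167) = 5.795/0.9130 = 6.347 mg/L.
e^(−k_1 t) = e^(−0.167×0.7433) = 0.8833; e^(−k_2 t) = e^(−1.08×0.7433) = 0.4481.
D = 6.347 × (0.8833 − 0.4481) + 2.78 × 0.4481 = 2.762 + 1.246 = 4.008 mg/L.
DO = C_s − D = 9.22 − 4.008 = 5.212 mg/L.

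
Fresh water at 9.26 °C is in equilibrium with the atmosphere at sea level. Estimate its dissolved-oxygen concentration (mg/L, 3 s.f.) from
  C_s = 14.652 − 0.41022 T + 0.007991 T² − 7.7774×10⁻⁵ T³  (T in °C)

C_s = 14.652 − 0.41022×9.26 + 0.007991×9.26² − 7.7774×10⁻⁵×9.26³ = 11.48 mg/L.

C_s ≈ 11.5 mg/L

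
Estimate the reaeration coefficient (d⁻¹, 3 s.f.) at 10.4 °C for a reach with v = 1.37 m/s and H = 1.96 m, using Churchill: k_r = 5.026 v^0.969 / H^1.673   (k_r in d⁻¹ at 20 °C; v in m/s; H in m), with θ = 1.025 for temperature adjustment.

k_r(20) = 5.026 × 1.37^0.969 / 1.96^1.673 = 5.026 × 1.357 / 3.083 = 2.212 d⁻¹.
k_r(10.4) = 2.212 × 1.025^(10.4−20) = 2.212 × 0.7890 = 1.745 d⁻¹.

k_r ≈ 1.75 d⁻¹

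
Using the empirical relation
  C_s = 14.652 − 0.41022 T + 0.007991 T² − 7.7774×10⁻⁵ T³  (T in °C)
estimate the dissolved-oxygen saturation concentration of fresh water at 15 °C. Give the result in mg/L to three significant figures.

C_s ≈ 10.0 mg/L

C_s = 14.652 − 0.41022×15 + 0.007991×15² − 7.7774×10⁻⁵×15³ = 10.03 mg/L.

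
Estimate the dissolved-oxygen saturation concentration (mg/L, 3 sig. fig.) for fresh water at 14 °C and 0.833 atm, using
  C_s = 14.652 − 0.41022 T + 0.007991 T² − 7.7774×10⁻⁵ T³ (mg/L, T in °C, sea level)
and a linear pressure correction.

C_s ≈ 8.55 mg/L

At sea level: C_s = 14.652 − 0.41022×14 + 0.007991×14² − 7.7774×10⁻⁵×14³ = 10.26 mg/L.
Pressure correction: C_s' = 10.26 × 0.833 = 8.548 mg/L.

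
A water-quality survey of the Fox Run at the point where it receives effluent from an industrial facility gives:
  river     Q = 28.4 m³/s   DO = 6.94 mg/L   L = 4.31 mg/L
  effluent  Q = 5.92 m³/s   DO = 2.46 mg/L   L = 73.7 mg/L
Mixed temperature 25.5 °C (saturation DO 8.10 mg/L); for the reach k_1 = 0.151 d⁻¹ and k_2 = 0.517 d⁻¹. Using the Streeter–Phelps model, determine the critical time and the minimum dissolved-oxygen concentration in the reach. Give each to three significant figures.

Mixed DO = (28.4×6.94 + 5.92×2.46)/(28.4+5.92) = 211.7/34.32 = 6.167 mg/L.
Mixed L₀ = (28.4×4.31 + 5.92×73.7)/(34.32) = 558.7/34.32 = 16.28 mg/L.
Initial deficit D₀ = C_s − DO₀ = 8.10 − 6.167 = 1.933 mg/L.
t_c = (1/0.3660) ln[(0.517/0.151)(1 − 1.933×0.3660/(0.151×16.28))] = 2.732 × ln(2.439) = 2.436 d.
D_c = (0.151/0.517) × 16.28 × e^(−0.151×2.436) = 0.2921 × 16.28 × 0.6923 = 3.292 mg/L.
Minimum DO = 8.10 − 3.292 = 4.808 mg/L.

t_c ≈ 2.44 d; minimum DO ≈ 4.81 mg/L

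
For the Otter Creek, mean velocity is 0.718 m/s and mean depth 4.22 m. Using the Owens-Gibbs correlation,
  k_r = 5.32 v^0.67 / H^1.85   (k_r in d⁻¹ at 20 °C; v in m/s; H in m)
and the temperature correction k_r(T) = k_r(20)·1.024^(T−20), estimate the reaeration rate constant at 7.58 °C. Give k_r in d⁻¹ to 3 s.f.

k_r ≈ 0.221 d⁻¹

k_r(20) = 5.32 × 0.718^0.67 / 4.22^1.85 = 5.32 × 0.8009 / 14.35 = 0.2970 d⁻¹.
k_r(7.58) = 0.2970 × 1.024^(7.58−20) = 0.2970 × 0.7449 = 0.2212 d⁻¹.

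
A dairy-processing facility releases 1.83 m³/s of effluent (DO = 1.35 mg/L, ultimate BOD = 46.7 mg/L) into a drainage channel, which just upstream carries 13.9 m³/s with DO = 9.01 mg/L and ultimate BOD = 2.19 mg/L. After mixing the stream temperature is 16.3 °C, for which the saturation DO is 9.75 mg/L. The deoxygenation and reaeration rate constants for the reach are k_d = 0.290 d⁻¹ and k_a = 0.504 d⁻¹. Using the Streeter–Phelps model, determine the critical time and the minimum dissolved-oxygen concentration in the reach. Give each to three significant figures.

t_c ≈ 1.75 d; minimum DO ≈ 7.20 mg/L

Mixed DO = (13.9×9.01 + 1.83×1.35)/(13.9+1.83) = 127.7/15.73 = 8.119 mg/L.
Mixed L₀ = (13.9×2.19 + 1.83×46.7)/(15.73) = 115.9/15.73 = 7.368 mg/L.
Initial deficit D₀ = C_s − DO₀ = 9.75 − 8.119 = 1.631 mg/L.
t_c = (1/0.2140) ln[(0.504/0.290)(1 − 1.631×0.2140/(0.290×7.368))] = 4.673 × ln(1.454) = 1.749 d.
D_c = (0.290/0.504) × 7.368 × e^(−0.290×1.749) = 0.5754 × 7.368 × 0.6021 = 2.553 mg/L.
Minimum DO = 9.75 − 2.553 = 7.197 mg/L.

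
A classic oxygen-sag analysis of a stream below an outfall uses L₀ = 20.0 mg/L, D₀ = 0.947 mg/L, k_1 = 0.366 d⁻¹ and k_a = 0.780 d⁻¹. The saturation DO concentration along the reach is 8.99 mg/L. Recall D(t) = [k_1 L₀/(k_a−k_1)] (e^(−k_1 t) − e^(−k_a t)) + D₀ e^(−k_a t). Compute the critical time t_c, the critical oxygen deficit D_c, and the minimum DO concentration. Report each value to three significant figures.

At the critical point dD/dt = 0, so k_1 L₀ e^(−k_1 t) = k_a D. Substituting D(t) from the Streeter–Phelps equation and solving for t gives
t_c = ln[(k_a/k_1)(1 − D₀(k_a−k_1)/(k_1 L₀))] / (k_a−k_1).
Here k_a−k_1 = 0.4140 d⁻¹ and 1 − D₀(k_a−k_1)/(k_1 L₀) = 1 − 0.947×0.4140/(0.366×20.0) = 0.9464, so
t_c = ln(2.131 × 0.9464) / 0.4140 = 0.7016 / 0.4140 = 1.695 d.
D_c = (k_1/k_a) L₀ e^(−k_1 t_c) = (0.366/0.780) × 20.0 × e^(−0.366×1.695) = 0.4692 × 20.0 × 0.5378 = 5.047 mg/L.
Minimum DO = C_s − D_c = 8.99 − 5.047 = 3.943 mg/L.

t_c ≈ 1.69 d; D_c ≈ 5.05 mg/L; min DO ≈ 3.94 mg/L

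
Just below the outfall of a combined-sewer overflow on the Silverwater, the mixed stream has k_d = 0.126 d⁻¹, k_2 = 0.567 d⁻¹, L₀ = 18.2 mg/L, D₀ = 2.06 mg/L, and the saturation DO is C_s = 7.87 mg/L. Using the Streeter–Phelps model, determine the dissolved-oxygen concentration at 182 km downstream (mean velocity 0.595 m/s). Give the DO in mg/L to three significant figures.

Travel time t = x/v = 182 km / (0.595 m/s) = 182000 m / 0.595 m/s = 305900 s = 3.540 d.
k_d L₀/(k_2−k_d) = 0.126×18.2/(0.567−0.126) = 2.293/0.4410 = 5.200 mg/L.
e^(−k_d t) = e^(−0.126×3.540) = 0.6401; e^(−k_2 t) = e^(−0.567×3.540) = 0.1343.
D = 5.200 × (0.6401 − 0.1343) + 2.06 × 0.1343 = 2.630 + 0.2767 = 2.907 mg/L.
DO = C_s − D = 7.87 − 2.907 = 4.963 mg/L.

DO ≈ 4.96 mg/L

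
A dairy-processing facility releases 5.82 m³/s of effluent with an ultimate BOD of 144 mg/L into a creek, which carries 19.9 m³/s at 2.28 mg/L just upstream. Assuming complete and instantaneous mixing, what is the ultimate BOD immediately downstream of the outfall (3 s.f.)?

34.3 mg/L

Flow-weighted mixing: C = (Q_r C_r + Q_w C_w)/(Q_r + Q_w)
= (19.9×2.28 + 5.82×144)/(19.9 + 5.82) = 883.5/25.72 = 34.35 mg/L.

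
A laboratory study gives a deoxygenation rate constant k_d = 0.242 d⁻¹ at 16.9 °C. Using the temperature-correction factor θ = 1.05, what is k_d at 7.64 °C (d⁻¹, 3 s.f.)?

k_d ≈ 0.154 d⁻¹

k_d(T₂) = k_d(T₁) · θ^(T₂−T₁) = 0.242 × 1.05^(7.64−16.9)
= 0.242 × 1.05^-9.26 = 0.242 × 0.6365 = 0.1540 d⁻¹.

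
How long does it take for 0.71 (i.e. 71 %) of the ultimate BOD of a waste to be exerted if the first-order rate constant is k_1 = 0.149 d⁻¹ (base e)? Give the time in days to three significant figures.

y/L₀ = 1 − e^(−k_1 t) = 0.71 ⇒ e^(−k_1 t) = 0.290
t = −ln(0.290) / 0.149 = 1.238 / 0.149 = 8.308 d.

t ≈ 8.31 d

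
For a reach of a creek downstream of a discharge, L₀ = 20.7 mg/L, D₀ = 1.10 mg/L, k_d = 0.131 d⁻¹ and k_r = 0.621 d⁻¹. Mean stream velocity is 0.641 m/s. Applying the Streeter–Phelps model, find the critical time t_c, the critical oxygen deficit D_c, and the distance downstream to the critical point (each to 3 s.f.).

t_c ≈ 2.72 d; D_c ≈ 3.06 mg/L; x_c ≈ 151 km

At the critical point dD/dt = 0, so k_d L₀ e^(−k_d t) = k_r D. Substituting D(t) from the Streeter–Phelps equation and solving for t gives
t_c = ln[(k_r/k_d)(1 − D₀(k_r−k_d)/(k_d L₀))] / (k_r−k_d).
Here k_r−k_d = 0.4900 d⁻¹ and 1 − D₀(k_r−k_d)/(k_d L₀) = 1 − 1.10×0.4900/(0.131×20.7) = 0.8012, so
t_c = ln(4.740 × 0.8012) / 0.4900 = 1.335 / 0.4900 = 2.724 d.
L(t_c) = L₀ e^(−k_d t_c) = 20.7 × 0.6999 = 14.49 mg/L, and at the critical point k_r D_c = k_d L, so D_c = (0.131/0.621) × 14.49 = 3.056 mg/L.
x_c = v t_c = 0.641 m/s × 2.724 d × 86400 s/d = 150800 m ≈ 151 km.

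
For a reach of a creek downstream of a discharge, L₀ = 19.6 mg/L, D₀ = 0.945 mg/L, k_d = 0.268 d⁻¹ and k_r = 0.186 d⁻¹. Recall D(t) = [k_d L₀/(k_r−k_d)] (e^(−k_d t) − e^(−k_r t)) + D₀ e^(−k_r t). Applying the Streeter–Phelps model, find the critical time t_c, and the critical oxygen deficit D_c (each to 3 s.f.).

At the critical point dD/dt = 0, so k_d L₀ e^(−k_d t) = k_r D. Substituting D(t) from the Streeter–Phelps equation and solving for t gives
t_c = ln[(k_r/k_d)(1 − D₀(k_r−k_d)/(k_d L₀))] / (k_r−k_d).
Here k_r−k_d = -0.08200 d⁻¹ and 1 − D₀(k_r−k_d)/(k_d L₀) = 1 − 0.945×-0.08200/(0.268×19.6) = 1.015, so
t_c = ln(0.6940 × 1.015) / -0.08200 = -0.3506 / -0.08200 = 4.276 d.
D_c = (k_d/k_r) L₀ e^(−k_d t_c) = (0.268/0.186) × 19.6 × e^(−0.268×4.276) = 1.441 × 19.6 × 0.3180 = 8.979 mg/L.

t_c ≈ 4.28 d; D_c ≈ 8.98 mg/L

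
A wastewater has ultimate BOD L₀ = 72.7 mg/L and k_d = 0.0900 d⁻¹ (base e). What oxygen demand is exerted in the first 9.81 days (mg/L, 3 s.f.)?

y_t = L₀(1 − e^(−k_d t)) = 72.7 × (1 − e^(−0.0900×9.81))
= 72.7 × (1 − 0.4136) = 72.7 × 0.5864 = 42.63 mg/L.

y ≈ 42.6 mg/L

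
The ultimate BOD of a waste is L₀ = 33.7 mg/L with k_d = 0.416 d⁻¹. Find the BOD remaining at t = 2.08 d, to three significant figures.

L_t = L₀ e^(−k_d t) = 33.7 × e^(−0.416×2.08) = 33.7 × 0.4209 = 14.19 mg/L.

L ≈ 14.2 mg/L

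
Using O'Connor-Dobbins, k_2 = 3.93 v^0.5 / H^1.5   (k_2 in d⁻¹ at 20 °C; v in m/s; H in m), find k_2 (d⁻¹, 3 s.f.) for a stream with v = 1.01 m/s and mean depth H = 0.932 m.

k_2 = 3.93 × 1.01^0.5 / 0.932^1.5 = 3.93 × 1.005 / 0.8998 = 4.390 d⁻¹.

k_2 ≈ 4.39 d⁻¹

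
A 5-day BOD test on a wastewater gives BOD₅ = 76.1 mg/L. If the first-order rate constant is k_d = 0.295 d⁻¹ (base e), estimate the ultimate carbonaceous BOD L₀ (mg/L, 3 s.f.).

BOD₅ = L₀(1 − e^(−5k_d)) ⇒ L₀ = BOD₅ / (1 − e^(−5×0.295))
= 76.1 / (1 − 0.2288) = 76.1 / 0.7712 = 98.67 mg/L.

L₀ ≈ 98.7 mg/L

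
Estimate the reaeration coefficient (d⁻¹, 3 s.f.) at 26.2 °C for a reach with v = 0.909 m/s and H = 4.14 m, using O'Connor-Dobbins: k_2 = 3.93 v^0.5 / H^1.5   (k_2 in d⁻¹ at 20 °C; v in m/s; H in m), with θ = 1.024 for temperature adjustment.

k_2 ≈ 0.515 d⁻¹

k_2(20) = 3.93 × 0.909^0.5 / 4.14^1.5 = 3.93 × 0.9534 / 8.424 = 0.4448 d⁻¹.
k_2(26.2) = 0.4448 × 1.024^(26.2−20) = 0.4448 × 1.158 = 0.5153 d⁻¹.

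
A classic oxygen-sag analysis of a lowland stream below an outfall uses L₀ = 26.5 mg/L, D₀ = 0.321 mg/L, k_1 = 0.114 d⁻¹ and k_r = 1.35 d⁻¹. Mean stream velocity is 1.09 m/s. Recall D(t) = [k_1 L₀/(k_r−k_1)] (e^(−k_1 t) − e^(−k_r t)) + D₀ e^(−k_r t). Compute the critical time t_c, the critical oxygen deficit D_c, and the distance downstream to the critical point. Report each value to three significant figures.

t_c ≈ 1.89 d; D_c ≈ 1.80 mg/L; x_c ≈ 178 km

At the critical point dD/dt = 0, so k_1 L₀ e^(−k_1 t) = k_r D. Substituting D(t) from the Streeter–Phelps equation and solving for t gives
t_c = ln[(k_r/k_1)(1 − D₀(k_r−k_1)/(k_1 L₀))] / (k_r−k_1).
Here k_r−k_1 = 1.236 d⁻¹ and 1 − D₀(k_r−k_1)/(k_1 L₀) = 1 − 0.321×1.236/(0.114×26.5) = 0.8687, so
t_c = ln(11.84 × 0.8687) / 1.236 = 2.331 / 1.236 = 1.886 d.
L(t_c) = L₀ e^(−k_1 t_c) = 26.5 × 0.8066 = 21.37 mg/L, and at the critical point k_r D_c = k_1 L, so D_c = (0.114/1.35) × 21.37 = 1.805 mg/L.
x_c = v t_c = 1.09 m/s × 1.886 d × 86400 s/d = 177600 m ≈ 178 km.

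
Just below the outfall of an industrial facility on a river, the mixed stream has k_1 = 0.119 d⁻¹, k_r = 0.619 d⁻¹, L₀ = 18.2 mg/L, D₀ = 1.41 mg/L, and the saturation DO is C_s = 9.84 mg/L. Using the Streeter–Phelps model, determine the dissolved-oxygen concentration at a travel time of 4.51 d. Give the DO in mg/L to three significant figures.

DO ≈ 7.49 mg/L

k_1 L₀/(k_r−k_1) = 0.119×18.2/(0.619−0.119) = 2.166/0.5000 = 4.332 mg/L.
e^(−k_1 t) = e^(−0.119×4.510) = 0.5847; e^(−k_r t) = e^(−0.619×4.510) = 0.06132.
D = 4.332 × (0.5847 − 0.06132) + 1.41 × 0.06132 = 2.267 + 0.08646 = 2.353 mg/L.
DO = C_s − D = 9.84 − 2.353 = 7.487 mg/L.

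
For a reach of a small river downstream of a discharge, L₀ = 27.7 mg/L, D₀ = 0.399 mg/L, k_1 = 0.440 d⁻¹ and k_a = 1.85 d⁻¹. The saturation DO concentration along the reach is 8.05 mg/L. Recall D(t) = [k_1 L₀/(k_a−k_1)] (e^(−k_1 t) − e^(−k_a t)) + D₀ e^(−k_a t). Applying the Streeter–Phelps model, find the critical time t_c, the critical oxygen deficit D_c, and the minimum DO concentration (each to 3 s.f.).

t_c = [1/(k_a−k_1)] ln[(k_a/k_1)(1 − D₀(k_a−k_1)/(k_1 L₀))]
= [1/(1.85−0.440)] ln[(1.85/0.440)(1 − 0.399×1.410/(0.440×27.7))]
= (1/1.410) ln[4.205 × 0.9538] = 0.7092 × ln(4.010) = 0.7092 × 1.389 = 0.9850 d.
L(t_c) = L₀ e^(−k_1 t_c) = 27.7 × 0.6483 = 17.96 mg/L, and at the critical point k_a D_c = k_1 L, so D_c = (0.440/1.85) × 17.96 = 4.271 mg/L.
Minimum DO = C_s − D_c = 8.05 − 4.271 = 3.779 mg/L.

t_c ≈ 0.985 d; D_c ≈ 4.27 mg/L; min DO ≈ 3.78 mg/L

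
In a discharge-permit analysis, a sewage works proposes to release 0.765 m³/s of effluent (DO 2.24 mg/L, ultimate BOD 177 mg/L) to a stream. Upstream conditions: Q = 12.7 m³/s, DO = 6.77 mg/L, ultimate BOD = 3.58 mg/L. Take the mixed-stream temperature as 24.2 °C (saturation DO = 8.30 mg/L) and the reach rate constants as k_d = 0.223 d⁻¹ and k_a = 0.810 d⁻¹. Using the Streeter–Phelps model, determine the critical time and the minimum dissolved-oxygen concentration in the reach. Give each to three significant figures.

t_c ≈ 1.46 d; minimum DO ≈ 5.63 mg/L

Mixed DO = (12.7×6.77 + 0.765×2.24)/(12.7+0.765) = 87.69/13.46 = 6.513 mg/L.
Mixed L₀ = (12.7×3.58 + 0.765×177)/(13.46) = 180.9/13.46 = 13.43 mg/L.
Initial deficit D₀ = C_s − DO₀ = 8.30 − 6.513 = 1.787 mg/L.
t_c = (1/0.5870) ln[(0.810/0.223)(1 − 1.787×0.5870/(0.223×13.43))] = 1.704 × ln(2.360) = 1.463 d.
D_c = (0.223/0.810) × 13.43 × e^(−0.223×1.463) = 0.2753 × 13.43 × 0.7217 = 2.669 mg/L.
Minimum DO = 8.30 − 2.669 = 5.631 mg/L.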